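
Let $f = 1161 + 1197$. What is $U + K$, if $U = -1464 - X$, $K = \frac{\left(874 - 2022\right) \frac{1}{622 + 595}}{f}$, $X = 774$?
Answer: $- \frac{3211179208}{1434843} \approx -2238.0$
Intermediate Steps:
$f = 2358$
$K = - \frac{574}{1434843}$ ($K = \frac{\left(874 - 2022\right) \frac{1}{622 + 595}}{2358} = - \frac{1148}{1217} \cdot \frac{1}{2358} = \left(-1148\right) \frac{1}{1217} \cdot \frac{1}{2358} = \left(- \frac{1148}{1217}\right) \frac{1}{2358} = - \frac{574}{1434843} \approx -0.00040004$)
$U = -2238$ ($U = -1464 - 774 = -2238$)
$U + K = -2238 - \frac{574}{1434843} = - \frac{3211179208}{1434843}$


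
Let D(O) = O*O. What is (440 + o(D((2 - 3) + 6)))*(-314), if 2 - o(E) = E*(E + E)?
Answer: 253712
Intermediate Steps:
D(O) = O**2
o(E) = 2 - 2*E**2 (o(E) = 2 - E*(E + E) = 2 - E*2*E = 2 - 2*E**2)
(440 + o(D((2 - 3) + 6)))*(-314) = (440 + (2 - 2*((2 - 3) + 6)**4))*(-314) = (440 + (2 - 2*(-1 + 6)**4))*(-314) = (440 + (2 - 2*(5**2)**2))*(-314) = (440 + (2 - 2*25**2))*(-314) = (440 + (2 - 2*625))*(-314) = (440 + (2 - 1250))*(-314) = (440 - 1248)*(-314) = -808*(-314) = 253712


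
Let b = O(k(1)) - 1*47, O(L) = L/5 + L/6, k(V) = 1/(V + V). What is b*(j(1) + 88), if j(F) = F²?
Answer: -250001/60 ≈ -4166.7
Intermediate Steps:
k(V) = 1/(2*V)
O(L) = 11*L/30 (O(L) = L*(⅕) + L*(⅙) = L/5 + L/6 = 11*L/30)
b = -2809/60 (b = 11*((½)/1)/30 - 1*47 = 11*((½)*1)/30 - 47 = (11/30)*(½) - 47 = 11/60 - 47 = -2809/60 ≈ -46.817)
b*(j(1) + 88) = -2809*(1² + 88)/60 = -2809*(1 + 88)/60 = -2809/60*89 = -250001/60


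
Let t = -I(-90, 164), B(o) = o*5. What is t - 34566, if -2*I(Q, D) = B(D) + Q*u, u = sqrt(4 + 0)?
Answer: -34246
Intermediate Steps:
B(o) = 5*o
u = 2 (u = sqrt(4) = 2)
I(Q, D) = -Q - 5*D/2 (I(Q, D) = -(5*D + Q*2)/2 = -(5*D + 2*Q)/2 = -(2*Q + 5*D)/2 = -Q - 5*D/2)
t = 320 (t = -(-1*(-90) - 5/2*164) = -(90 - 410) = -1*(-320) = 320)
t - 34566 = 320 - 34566 = -34246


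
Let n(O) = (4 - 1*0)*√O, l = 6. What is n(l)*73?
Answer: 292*√6 ≈ 715.25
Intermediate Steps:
n(O) = 4*√O (n(O) = (4 + 0)*√O = 4*√O)
n(l)*73 = (4*√6)*73 = 292*√6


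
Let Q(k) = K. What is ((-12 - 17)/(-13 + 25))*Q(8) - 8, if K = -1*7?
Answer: 107/12 ≈ 8.9167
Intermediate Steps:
K = -7
Q(k) = -7
((-12 - 17)/(-13 + 25))*Q(8) - 8 = ((-12 - 17)/(-13 + 25))*(-7) - 8 = -29/12*(-7) - 8 = 203/12 - 8 = 107/12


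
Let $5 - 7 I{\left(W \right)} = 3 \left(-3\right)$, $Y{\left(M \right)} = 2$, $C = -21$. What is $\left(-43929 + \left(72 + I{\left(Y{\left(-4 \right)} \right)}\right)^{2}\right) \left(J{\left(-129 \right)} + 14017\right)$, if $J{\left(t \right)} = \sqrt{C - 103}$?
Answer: $-538995701 - 76906 i \sqrt{31} \approx -5.39 \cdot 10^{8} - 4.2819 \cdot 10^{5} i$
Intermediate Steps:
$J{\left(t \right)} = 2 i \sqrt{31}$ ($J{\left(t \right)} = \sqrt{-21 - 103} = \sqrt{-124} = 2 i \sqrt{31}$)
$I{\left(W \right)} = 2$ ($I{\left(W \right)} = \frac{5}{7} - \frac{3 \left(-3\right)}{7} = \frac{5}{7} - - \frac{9}{7} = \frac{5}{7} + \frac{9}{7} = 2$)
$\left(-43929 + \left(72 + I{\left(Y{\left(-4 \right)} \right)}\right)^{2}\right) \left(J{\left(-129 \right)} + 14017\right) = \left(-43929 + \left(72 + 2\right)^{2}\right) \left(2 i \sqrt{31} + 14017\right) = \left(-43929 + 74^{2}\right) \left(14017 + 2 i \sqrt{31}\right) = \left(-43929 + 5476\right) \left(14017 + 2 i \sqrt{31}\right) = - 38453 \left(14017 + 2 i \sqrt{31}\right) = -538995701 - 76906 i \sqrt{31}$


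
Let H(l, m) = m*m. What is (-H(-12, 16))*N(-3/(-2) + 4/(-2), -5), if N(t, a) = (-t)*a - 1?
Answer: 896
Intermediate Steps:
N(t, a) = -1 - a*t (N(t, a) = -a*t - 1 = -1 - a*t)
H(l, m) = m²
(-H(-12, 16))*N(-3/(-2) + 4/(-2), -5) = (-1*16²)*(-1 - 1*(-5)*(-3/(-2) + 4/(-2))) = (-1*256)*(-1 - 1*(-5)*(-3*(-½) + 4*(-½))) = -256*(-1 - 1*(-5)*(3/2 - 2)) = -256*(-1 - 1*(-5)*(-½)) = -256*(-1 - 5/2) = -256*(-7/2) = 896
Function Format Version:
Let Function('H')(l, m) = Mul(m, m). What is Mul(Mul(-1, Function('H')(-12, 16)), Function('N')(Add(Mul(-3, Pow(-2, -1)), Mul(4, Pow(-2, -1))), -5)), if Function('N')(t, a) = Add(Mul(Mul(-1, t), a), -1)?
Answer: 896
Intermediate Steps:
Function('N')(t, a) = Add(-1, Mul(-1, a, t)) (Function('N')(t, a) = Add(Mul(-1, a, t), -1) = Add(-1, Mul(-1, a, t)))
Function('H')(l, m) = Pow(m, 2)
Mul(Mul(-1, Function('H')(-12, 16)), Function('N')(Add(Mul(-3, Pow(-2, -1)), Mul(4, Pow(-2, -1))), -5)) = Mul(Mul(-1, Pow(16, 2)), Add(-1, Mul(-1, -5, Add(Mul(-3, Pow(-2, -1)), Mul(4, Pow(-2, -1)))))) = Mul(Mul(-1, 256), Add(-1, Mul(-1, -5, Add(Mul(-3, Rational(-1, 2)), Mul(4, Rational(-1, 2)))))) = Mul(-256, Add(-1, Mul(-1, -5, Add(Rational(3, 2), -2)))) = Mul(-256, Add(-1, Mul(-1, -5, Rational(-1, 2)))) = Mul(-256, Add(-1, Rational(-5, 2))) = Mul(-256, Rational(-7, 2)) = 896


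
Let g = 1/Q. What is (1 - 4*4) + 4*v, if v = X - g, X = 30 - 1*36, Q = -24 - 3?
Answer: -1049/27 ≈ -38.852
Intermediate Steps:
Q = -27
X = -6 (X = 30 - 36 = -6)
g = -1/27 (g = 1/(-27) = -1/27 ≈ -0.037037)
v = -161/27 (v = -6 - 1*(-1/27) = -6 + 1/27 = -161/27 ≈ -5.9630)
(1 - 4*4) + 4*v = (1 - 4*4) + 4*(-161/27) = (1 - 16) - 644/27 = -15 - 644/27 = -1049/27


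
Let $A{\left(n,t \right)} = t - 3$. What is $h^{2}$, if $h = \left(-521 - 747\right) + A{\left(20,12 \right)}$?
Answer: $1585081$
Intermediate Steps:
$A{\left(n,t \right)} = -3 + t$
$h = -1259$ ($h = \left(-521 - 747\right) + \left(-3 + 12\right) = -1268 + 9 = -1259$)
$h^{2} = \left(-1259\right)^{2} = 1585081$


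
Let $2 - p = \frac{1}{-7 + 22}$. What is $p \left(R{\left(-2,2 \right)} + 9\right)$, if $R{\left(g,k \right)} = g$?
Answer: $\frac{203}{15} \approx 13.533$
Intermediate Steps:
$p = \frac{29}{15}$ ($p = 2 - \frac{1}{-7 + 22} = 2 - \frac{1}{15} = \frac{29}{15} \approx 1.9333$)
$p \left(R{\left(-2,2 \right)} + 9\right) = \frac{29 \left(-2 + 9\right)}{15} = \frac{29}{15} \cdot 7 = \frac{203}{15}$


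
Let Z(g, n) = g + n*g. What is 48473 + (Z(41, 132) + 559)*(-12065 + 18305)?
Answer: 37563353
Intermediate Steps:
Z(g, n) = g + g*n
48473 + (Z(41, 132) + 559)*(-12065 + 18305) = 48473 + (41*(1 + 132) + 559)*(-12065 + 18305) = 48473 + (41*133 + 559)*6240 = 48473 + (5453 + 559)*6240 = 48473 + 6012*6240 = 48473 + 37514880 = 37563353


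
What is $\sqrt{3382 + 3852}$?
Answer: $\sqrt{7234} \approx 85.053$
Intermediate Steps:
$\sqrt{3382 + 3852} = \sqrt{7234}$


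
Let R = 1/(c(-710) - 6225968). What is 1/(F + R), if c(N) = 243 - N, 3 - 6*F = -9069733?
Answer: 6225015/9409873774339 ≈ 6.6154e-7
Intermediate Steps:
F = 4534868/3 (F = 1/2 - 1/6*(-9069733) = 1/2 + 9069733/6 = 4534868/3 ≈ 1.5116e+6)
R = -1/6225015 (R = 1/((243 - 1*(-710)) - 6225968) = 1/((243 + 710) - 6225968) = 1/(953 - 6225968) = 1/(-6225015) = -1/6225015 ≈ -1.6064e-7)
1/(F + R) = 1/(4534868/3 - 1/6225015) = 1/(9409873774339/6225015) = 6225015/9409873774339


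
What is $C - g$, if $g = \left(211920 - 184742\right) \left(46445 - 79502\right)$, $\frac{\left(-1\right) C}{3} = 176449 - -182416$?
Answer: $897346551$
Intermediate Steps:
$C = -1076595$ ($C = - 3 \left(176449 - -182416\right) = - 3 \left(176449 + 182416\right) = \left(-3\right) 358865 = -1076595$)
$g = -898423146$ ($g = 27178 \left(-33057\right) = -898423146$)
$C - g = -1076595 - -898423146 = -1076595 + 898423146 = 897346551$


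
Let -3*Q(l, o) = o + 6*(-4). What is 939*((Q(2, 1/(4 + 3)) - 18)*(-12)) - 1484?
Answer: 782128/7 ≈ 1.1173e+5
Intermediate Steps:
Q(l, o) = 8 - o/3 (Q(l, o) = -(o + 6*(-4))/3 = -(o - 24)/3 = -(-24 + o)/3 = 8 - o/3)
939*((Q(2, 1/(4 + 3)) - 18)*(-12)) - 1484 = 939*(((8 - 1/(3*(4 + 3))) - 18)*(-12)) - 1484 = 939*(((8 - ⅓/7) - 18)*(-12)) - 1484 = 939*(((8 - ⅓*⅐) - 18)*(-12)) - 1484 = 939*(((8 - 1/21) - 18)*(-12)) - 1484 = 939*((167/21 - 18)*(-12)) - 1484 = 939*(-211/21*(-12)) - 1484 = 939*(844/7) - 1484 = 792516/7 - 1484 = 782128/7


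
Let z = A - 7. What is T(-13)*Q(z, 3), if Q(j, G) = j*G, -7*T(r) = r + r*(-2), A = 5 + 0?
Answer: 78/7 ≈ 11.143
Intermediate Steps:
A = 5
T(r) = r/7 (T(r) = -(r + r*(-2))/7 = -(r - 2*r)/7 = -(-1)*r/7 = r/7)
z = -2 (z = 5 - 7 = -2)
Q(j, G) = G*j
T(-13)*Q(z, 3) = ((⅐)*(-13))*(3*(-2)) = -13/7*(-6) = 78/7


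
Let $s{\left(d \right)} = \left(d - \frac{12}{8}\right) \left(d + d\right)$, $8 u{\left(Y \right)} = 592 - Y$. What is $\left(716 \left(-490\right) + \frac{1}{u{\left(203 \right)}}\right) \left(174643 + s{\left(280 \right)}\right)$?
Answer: $- \frac{45119623641456}{389} \approx -1.1599 \cdot 10^{11}$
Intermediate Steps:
$u{\left(Y \right)} = 74 - \frac{Y}{8}$ ($u{\left(Y \right)} = \frac{592 - Y}{8} = 74 - \frac{Y}{8}$)
$s{\left(d \right)} = 2 d \left(- \frac{3}{2} + d\right)$ ($s{\left(d \right)} = \left(d - \frac{3}{2}\right) 2 d = \left(- \frac{3}{2} + d\right) 2 d = 2 d \left(- \frac{3}{2} + d\right)$)
$\left(716 \left(-490\right) + \frac{1}{u{\left(203 \right)}}\right) \left(174643 + s{\left(280 \right)}\right) = \left(716 \left(-490\right) + \frac{1}{74 - \frac{203}{8}}\right) \left(174643 + 280 \left(-3 + 2 \cdot 280\right)\right) = \left(-350840 + \frac{1}{74 - \frac{203}{8}}\right) \left(174643 + 280 \left(-3 + 560\right)\right) = \left(-350840 + \frac{1}{\frac{389}{8}}\right) \left(174643 + 280 \cdot 557\right) = \left(-350840 + \frac{8}{389}\right) \left(174643 + 155960\right) = \left(- \frac{136476752}{389}\right) 330603 = - \frac{45119623641456}{389}$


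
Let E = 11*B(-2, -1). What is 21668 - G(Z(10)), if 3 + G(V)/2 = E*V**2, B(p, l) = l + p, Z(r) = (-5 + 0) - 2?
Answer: 24908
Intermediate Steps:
Z(r) = -7 (Z(r) = -5 - 2 = -7)
E = -33 (E = 11*(-1 - 2) = 11*(-3) = -33)
G(V) = -6 - 66*V**2 (G(V) = -6 + 2*(-33*V**2) = -6 - 66*V**2)
21668 - G(Z(10)) = 21668 - (-6 - 66*(-7)**2) = 21668 - (-6 - 66*49) = 21668 - (-6 - 3234) = 21668 - 1*(-3240) = 21668 + 3240 = 24908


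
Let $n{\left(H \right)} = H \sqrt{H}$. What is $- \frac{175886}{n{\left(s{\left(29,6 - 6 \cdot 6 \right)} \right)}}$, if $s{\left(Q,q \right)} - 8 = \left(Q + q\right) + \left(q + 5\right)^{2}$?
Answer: $- \frac{87943 \sqrt{158}}{99856} \approx -11.07$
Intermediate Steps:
$s{\left(Q,q \right)} = 8 + Q + q + \left(5 + q\right)^{2}$ ($s{\left(Q,q \right)} = 8 + \left(\left(Q + q\right) + \left(q + 5\right)^{2}\right) = 8 + \left(\left(Q + q\right) + \left(5 + q\right)^{2}\right) = 8 + \left(Q + q + \left(5 + q\right)^{2}\right) = 8 + Q + q + \left(5 + q\right)^{2}$)
$n{\left(H \right)} = H^{\frac{3}{2}}$
$- \frac{175886}{n{\left(s{\left(29,6 - 6 \cdot 6 \right)} \right)}} = - \frac{175886}{\left(8 + 29 + \left(6 - 6 \cdot 6\right) + \left(5 + \left(6 - 6 \cdot 6\right)\right)^{2}\right)^{\frac{3}{2}}} = - \frac{175886}{\left(8 + 29 + \left(6 - 36\right) + \left(5 + \left(6 - 36\right)\right)^{2}\right)^{\frac{3}{2}}} = - \frac{175886}{\left(8 + 29 - 30 + \left(5 - 30\right)^{2}\right)^{\frac{3}{2}}} = - \frac{175886}{\left(8 + 29 - 30 + \left(-25\right)^{2}\right)^{\frac{3}{2}}} = - \frac{175886}{\left(8 + 29 - 30 + 625\right)^{\frac{3}{2}}} = - \frac{175886}{632^{\frac{3}{2}}} = - \frac{175886}{1264 \sqrt{158}} = - 175886 \frac{\sqrt{158}}{199712} = - \frac{87943 \sqrt{158}}{99856}$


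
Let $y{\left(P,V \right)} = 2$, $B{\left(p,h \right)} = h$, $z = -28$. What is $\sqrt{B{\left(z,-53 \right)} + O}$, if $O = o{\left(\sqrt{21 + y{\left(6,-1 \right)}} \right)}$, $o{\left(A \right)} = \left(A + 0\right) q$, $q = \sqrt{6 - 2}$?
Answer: $\sqrt{-53 + 2 \sqrt{23}} \approx 6.5885 i$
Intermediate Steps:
$q = 2$ ($q = \sqrt{4} = 2$)
$o{\left(A \right)} = 2 A$ ($o{\left(A \right)} = \left(A + 0\right) 2 = A 2 = 2 A$)
$O = 2 \sqrt{23}$ ($O = 2 \sqrt{21 + 2} = 2 \sqrt{23} \approx 9.5917$)
$\sqrt{B{\left(z,-53 \right)} + O} = \sqrt{-53 + 2 \sqrt{23}}$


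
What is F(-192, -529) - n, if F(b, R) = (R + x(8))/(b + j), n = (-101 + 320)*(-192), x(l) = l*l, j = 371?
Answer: 7526127/179 ≈ 42045.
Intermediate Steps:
x(l) = l**2
n = -42048 (n = 219*(-192) = -42048)
F(b, R) = (64 + R)/(371 + b) (F(b, R) = (R + 8**2)/(b + 371) = (R + 64)/(371 + b) = (64 + R)/(371 + b))
F(-192, -529) - n = (64 - 529)/(371 - 192) - 1*(-42048) = -465/179 + 42048 = 7526127/179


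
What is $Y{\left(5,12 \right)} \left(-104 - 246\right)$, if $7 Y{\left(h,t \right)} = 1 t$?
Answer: $-600$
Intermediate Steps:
$Y{\left(h,t \right)} = \frac{t}{7}$ ($Y{\left(h,t \right)} = \frac{1 t}{7} = \frac{t}{7}$)
$Y{\left(5,12 \right)} \left(-104 - 246\right) = \frac{1}{7} \cdot 12 \left(-104 - 246\right) = \frac{12}{7} \left(-350\right) = -600$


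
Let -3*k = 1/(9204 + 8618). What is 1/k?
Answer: -53466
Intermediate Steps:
k = -1/53466 (k = -1/(3*(9204 + 8618)) = -⅓/17822 = -⅓*1/17822 = -1/53466 ≈ -1.8703e-5)
1/k = 1/(-1/53466) = -53466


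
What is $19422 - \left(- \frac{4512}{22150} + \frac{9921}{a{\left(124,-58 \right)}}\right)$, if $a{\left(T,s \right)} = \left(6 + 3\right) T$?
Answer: $\frac{79980912007}{4119900} \approx 19413.0$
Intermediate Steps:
$a{\left(T,s \right)} = 9 T$
$19422 - \left(- \frac{4512}{22150} + \frac{9921}{a{\left(124,-58 \right)}}\right) = 19422 - \left(- \frac{4512}{22150} + \frac{9921}{9 \cdot 124}\right) = 19422 - \left(\left(-4512\right) \frac{1}{22150} + \frac{9921}{1116}\right) = 19422 - \left(- \frac{2256}{11075} + 9921 \cdot \frac{1}{1116}\right) = 19422 - \left(- \frac{2256}{11075} + \frac{3307}{372}\right) = 19422 - \frac{35785793}{4119900} = \frac{79980912007}{4119900}$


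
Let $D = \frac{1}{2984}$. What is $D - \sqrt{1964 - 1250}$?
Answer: $\frac{1}{2984} - \sqrt{714} \approx -26.72$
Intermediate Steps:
$D = \frac{1}{2984} \approx 0.00033512$
$D - \sqrt{1964 - 1250} = \frac{1}{2984} - \sqrt{1964 - 1250} = \frac{1}{2984} - \sqrt{714}$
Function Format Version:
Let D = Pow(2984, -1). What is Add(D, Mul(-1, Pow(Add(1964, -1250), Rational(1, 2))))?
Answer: Add(Rational(1, 2984), Mul(-1, Pow(714, Rational(1, 2)))) ≈ -26.720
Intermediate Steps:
D = Rational(1, 2984) ≈ 0.00033512
Add(D, Mul(-1, Pow(Add(1964, -1250), Rational(1, 2)))) = Add(Rational(1, 2984), Mul(-1, Pow(Add(1964, -1250), Rational(1, 2)))) = Add(Rational(1, 2984), Mul(-1, Pow(714, Rational(1, 2))))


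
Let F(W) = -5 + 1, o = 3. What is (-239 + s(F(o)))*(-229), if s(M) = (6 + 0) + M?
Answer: 54273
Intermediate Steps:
F(W) = -4
s(M) = 6 + M
(-239 + s(F(o)))*(-229) = (-239 + (6 - 4))*(-229) = (-239 + 2)*(-229) = -237*(-229) = 54273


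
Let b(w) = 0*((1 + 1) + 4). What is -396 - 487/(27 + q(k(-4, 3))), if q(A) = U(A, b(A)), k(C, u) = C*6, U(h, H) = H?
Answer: -11179/27 ≈ -414.04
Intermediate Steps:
b(w) = 0 (b(w) = 0*(2 + 4) = 0*6 = 0)
k(C, u) = 6*C
q(A) = 0
-396 - 487/(27 + q(k(-4, 3))) = -396 - 487/(27 + 0) = -396 - 487/27 = -11179/27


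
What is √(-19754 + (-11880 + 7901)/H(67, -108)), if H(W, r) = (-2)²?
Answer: I*√82995/2 ≈ 144.04*I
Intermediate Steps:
H(W, r) = 4
√(-19754 + (-11880 + 7901)/H(67, -108)) = √(-19754 + (-11880 + 7901)/4) = √(-19754 - 3979*¼) = √(-19754 - 3979/4) = √(-82995/4) = I*√82995/2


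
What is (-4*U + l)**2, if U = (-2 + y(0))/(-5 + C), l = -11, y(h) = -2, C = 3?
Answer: 361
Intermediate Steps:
U = 2 (U = (-2 - 2)/(-5 + 3) = -4/(-2) = -4*(-1/2) = 2)
(-4*U + l)**2 = (-4*2 - 11)**2 = (-8 - 11)**2 = (-19)**2 = 361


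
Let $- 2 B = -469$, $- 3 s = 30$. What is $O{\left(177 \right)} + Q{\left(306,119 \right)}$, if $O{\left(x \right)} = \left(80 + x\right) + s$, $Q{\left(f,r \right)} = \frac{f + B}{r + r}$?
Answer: $\frac{118653}{476} \approx 249.27$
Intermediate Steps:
$s = -10$ ($s = \left(- \frac{1}{3}\right) 30 = -10$)
$B = \frac{469}{2}$ ($B = \left(- \frac{1}{2}\right) \left(-469\right) = \frac{469}{2} \approx 234.5$)
$Q{\left(f,r \right)} = \frac{\frac{469}{2} + f}{2 r}$ ($Q{\left(f,r \right)} = \frac{f + \frac{469}{2}}{r + r} = \frac{\frac{469}{2} + f}{2 r}$)
$O{\left(x \right)} = 70 + x$ ($O{\left(x \right)} = \left(80 + x\right) - 10 = 70 + x$)
$O{\left(177 \right)} + Q{\left(306,119 \right)} = \left(70 + 177\right) + \frac{469 + 2 \cdot 306}{4 \cdot 119} = 247 + \frac{1}{4} \cdot \frac{1}{119} \left(469 + 612\right) = 247 + \frac{1}{4} \cdot \frac{1}{119} \cdot 1081 = 247 + \frac{1081}{476} = \frac{118653}{476}$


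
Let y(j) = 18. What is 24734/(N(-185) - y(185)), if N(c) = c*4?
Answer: -12367/379 ≈ -32.631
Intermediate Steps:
N(c) = 4*c
24734/(N(-185) - y(185)) = 24734/(4*(-185) - 1*18) = 24734/(-740 - 18) = 24734/(-758) = 24734*(-1/758) = -12367/379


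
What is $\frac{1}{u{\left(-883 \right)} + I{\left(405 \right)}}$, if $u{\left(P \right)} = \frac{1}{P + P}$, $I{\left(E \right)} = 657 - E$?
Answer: $\frac{1766}{445031} \approx 0.0039683$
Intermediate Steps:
$u{\left(P \right)} = \frac{1}{2 P}$
$\frac{1}{u{\left(-883 \right)} + I{\left(405 \right)}} = \frac{1}{\frac{1}{2 \left(-883\right)} + \left(657 - 405\right)} = \frac{1}{\frac{1}{2} \left(- \frac{1}{883}\right) + \left(657 - 405\right)} = \frac{1}{- \frac{1}{1766} + 252} = \frac{1}{\frac{445031}{1766}} = \frac{1766}{445031}$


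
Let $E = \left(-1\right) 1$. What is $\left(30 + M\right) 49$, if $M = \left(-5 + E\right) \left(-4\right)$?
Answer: $2646$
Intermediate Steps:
$E = -1$
$M = 24$ ($M = \left(-5 - 1\right) \left(-4\right) = \left(-6\right) \left(-4\right) = 24$)
$\left(30 + M\right) 49 = \left(30 + 24\right) 49 = 54 \cdot 49 = 2646$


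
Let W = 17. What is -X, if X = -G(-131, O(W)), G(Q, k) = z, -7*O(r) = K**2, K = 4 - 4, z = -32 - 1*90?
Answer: -122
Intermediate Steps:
z = -122 (z = -32 - 90 = -122)
K = 0
O(r) = 0 (O(r) = -1/7*0**2 = -1/7*0 = 0)
G(Q, k) = -122
X = 122 (X = -1*(-122) = 122)
-X = -1*122 = -122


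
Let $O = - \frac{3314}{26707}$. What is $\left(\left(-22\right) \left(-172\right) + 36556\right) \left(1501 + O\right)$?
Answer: $\frac{1616984243620}{26707} \approx 6.0545 \cdot 10^{7}$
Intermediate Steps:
$O = - \frac{3314}{26707}$ ($O = \left(-3314\right) \frac{1}{26707} = - \frac{3314}{26707} \approx -0.12409$)
$\left(\left(-22\right) \left(-172\right) + 36556\right) \left(1501 + O\right) = \left(\left(-22\right) \left(-172\right) + 36556\right) \left(1501 - \frac{3314}{26707}\right) = \left(3784 + 36556\right) \frac{40083893}{26707} = 40340 \cdot \frac{40083893}{26707} = \frac{1616984243620}{26707}$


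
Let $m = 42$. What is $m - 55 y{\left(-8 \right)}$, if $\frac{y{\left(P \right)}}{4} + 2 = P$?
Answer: $2242$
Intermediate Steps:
$y{\left(P \right)} = -8 + 4 P$
$m - 55 y{\left(-8 \right)} = 42 - 55 \left(-8 + 4 \left(-8\right)\right) = 42 - 55 \left(-8 - 32\right) = 42 - -2200 = 42 + 2200 = 2242$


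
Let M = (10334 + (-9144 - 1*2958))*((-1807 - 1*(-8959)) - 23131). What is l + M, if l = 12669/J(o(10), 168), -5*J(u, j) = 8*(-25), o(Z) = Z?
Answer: 1130047549/40 ≈ 2.8251e+7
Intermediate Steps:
M = 28250872 (M = (10334 + (-9144 - 2958))*((-1807 + 8959) - 23131) = (10334 - 12102)*(7152 - 23131) = -1768*(-15979) = 28250872)
J(u, j) = 40 (J(u, j) = -8*(-25)/5 = -⅕*(-200) = 40)
l = 12669/40 ≈ 316.73
l + M = 12669/40 + 28250872 = 1130047549/40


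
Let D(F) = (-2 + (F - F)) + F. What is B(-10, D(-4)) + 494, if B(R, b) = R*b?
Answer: 554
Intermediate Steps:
D(F) = -2 + F (D(F) = (-2 + 0) + F = -2 + F)
B(-10, D(-4)) + 494 = -10*(-2 - 4) + 494 = -10*(-6) + 494 = 60 + 494 = 554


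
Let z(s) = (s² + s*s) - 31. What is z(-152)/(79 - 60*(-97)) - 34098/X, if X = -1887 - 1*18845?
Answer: 579242833/61149034 ≈ 9.4726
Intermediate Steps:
z(s) = -31 + 2*s² (z(s) = (s² + s²) - 31 = 2*s² - 31 = -31 + 2*s²)
X = -20732 (X = -1887 - 18845 = -20732)
z(-152)/(79 - 60*(-97)) - 34098/X = (-31 + 2*(-152)²)/(79 - 60*(-97)) - 34098/(-20732) = (-31 + 2*23104)/(79 + 5820) - 34098*(-1/20732) = (-31 + 46208)/5899 + 17049/10366 = 46177*(1/5899) + 17049/10366 = 46177/5899 + 17049/10366 = 579242833/61149034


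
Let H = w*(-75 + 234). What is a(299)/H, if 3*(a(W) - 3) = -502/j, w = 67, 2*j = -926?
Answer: 4669/14797017 ≈ 0.00031554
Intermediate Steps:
j = -463 (j = (1/2)*(-926) = -463)
a(W) = 4669/1389 (a(W) = 3 + (-502/(-463))/3 = 3 + (-502*(-1/463))/3 = 3 + (1/3)*(502/463) = 3 + 502/1389 = 4669/1389)
H = 10653 (H = 67*(-75 + 234) = 67*159 = 10653)
a(299)/H = (4669/1389)/10653 = (4669/1389)*(1/10653) = 4669/14797017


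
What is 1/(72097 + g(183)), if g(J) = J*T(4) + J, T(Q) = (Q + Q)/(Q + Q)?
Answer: 1/72463 ≈ 1.3800e-5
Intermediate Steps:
T(Q) = 1 (T(Q) = (2*Q)/((2*Q)) = (2*Q)*(1/(2*Q)) = 1)
g(J) = 2*J (g(J) = J*1 + J = J + J = 2*J)
1/(72097 + g(183)) = 1/(72097 + 2*183) = 1/(72097 + 366) = 1/72463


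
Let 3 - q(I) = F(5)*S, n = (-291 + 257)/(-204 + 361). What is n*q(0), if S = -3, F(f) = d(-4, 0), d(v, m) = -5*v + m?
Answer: -2142/157 ≈ -13.643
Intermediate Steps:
d(v, m) = m - 5*v
F(f) = 20 (F(f) = 0 - 5*(-4) = 0 + 20 = 20)
n = -34/157 ≈ -0.21656
q(I) = 63 (q(I) = 3 - 20*(-3) = 3 - 1*(-60) = 3 + 60 = 63)
n*q(0) = -34/157*63 = -2142/157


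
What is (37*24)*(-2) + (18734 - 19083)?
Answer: -2125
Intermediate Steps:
(37*24)*(-2) + (18734 - 19083) = 888*(-2) - 349 = -1776 - 349 = -2125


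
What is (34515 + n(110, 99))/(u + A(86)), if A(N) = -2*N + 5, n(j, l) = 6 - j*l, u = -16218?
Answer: -23631/16385 ≈ -1.4422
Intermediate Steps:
n(j, l) = 6 - j*l
A(N) = 5 - 2*N
(34515 + n(110, 99))/(u + A(86)) = (34515 + (6 - 1*110*99))/(-16218 + (5 - 2*86)) = (34515 + (6 - 10890))/(-16218 + (5 - 172)) = (34515 - 10884)/(-16218 - 167) = 23631/(-16385) = 23631*(-1/16385) = -23631/16385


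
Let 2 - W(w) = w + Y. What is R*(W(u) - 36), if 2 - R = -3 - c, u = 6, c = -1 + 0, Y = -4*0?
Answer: -160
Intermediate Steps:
Y = 0
c = -1
W(w) = 2 - w (W(w) = 2 - (w + 0) = 2 - w)
R = 4 (R = 2 - (-3 - 1*(-1)) = 2 - (-3 + 1) = 2 - 1*(-2) = 2 + 2 = 4)
R*(W(u) - 36) = 4*((2 - 1*6) - 36) = 4*((2 - 6) - 36) = 4*(-4 - 36) = 4*(-40) = -160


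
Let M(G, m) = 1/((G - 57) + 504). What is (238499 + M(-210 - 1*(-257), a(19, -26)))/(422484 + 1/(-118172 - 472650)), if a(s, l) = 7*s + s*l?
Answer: 337911485159/598586135303 ≈ 0.56452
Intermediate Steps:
a(s, l) = 7*s + l*s
M(G, m) = 1/(447 + G) (M(G, m) = 1/((-57 + G) + 504) = 1/(447 + G))
(238499 + M(-210 - 1*(-257), a(19, -26)))/(422484 + 1/(-118172 - 472650)) = (238499 + 1/(447 + (-210 - 1*(-257))))/(422484 + 1/(-118172 - 472650)) = (238499 + 1/(447 + (-210 + 257)))/(422484 + 1/(-590822)) = (238499 + 1/(447 + 47))/(422484 - 1/590822) = (238499 + 1/494)/(249612841847/590822) = (238499 + 1/494)*(590822/249612841847) = (117818507/494)*(590822/249612841847) = 337911485159/598586135303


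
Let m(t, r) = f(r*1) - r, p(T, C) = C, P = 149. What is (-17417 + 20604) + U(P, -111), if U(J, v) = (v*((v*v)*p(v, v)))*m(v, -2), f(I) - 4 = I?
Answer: 607231351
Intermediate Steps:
f(I) = 4 + I
m(t, r) = 4 (m(t, r) = (4 + r*1) - r = (4 + r) - r = 4)
U(J, v) = 4*v**4 (U(J, v) = (v*((v*v)*v))*4 = (v*(v**2*v))*4 = (v*v**3)*4 = v**4*4 = 4*v**4)
(-17417 + 20604) + U(P, -111) = (-17417 + 20604) + 4*(-111)**4 = 3187 + 4*151807041 = 3187 + 607228164 = 607231351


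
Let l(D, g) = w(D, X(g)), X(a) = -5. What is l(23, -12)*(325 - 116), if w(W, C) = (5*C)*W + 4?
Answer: -119339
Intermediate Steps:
w(W, C) = 4 + 5*C*W (w(W, C) = 5*C*W + 4 = 4 + 5*C*W)
l(D, g) = 4 - 25*D (l(D, g) = 4 + 5*(-5)*D = 4 - 25*D)
l(23, -12)*(325 - 116) = (4 - 25*23)*(325 - 116) = (4 - 575)*209 = -571*209 = -119339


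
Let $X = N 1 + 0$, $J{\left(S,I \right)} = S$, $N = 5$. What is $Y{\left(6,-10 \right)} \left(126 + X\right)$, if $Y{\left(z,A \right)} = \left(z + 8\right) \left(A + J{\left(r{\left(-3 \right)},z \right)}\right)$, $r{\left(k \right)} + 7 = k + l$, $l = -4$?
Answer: $-44016$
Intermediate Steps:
$r{\left(k \right)} = -11 + k$ ($r{\left(k \right)} = -7 + \left(k - 4\right) = -7 + \left(-4 + k\right) = -11 + k$)
$Y{\left(z,A \right)} = \left(-14 + A\right) \left(8 + z\right)$ ($Y{\left(z,A \right)} = \left(z + 8\right) \left(A - 14\right) = \left(8 + z\right) \left(A - 14\right) = \left(8 + z\right) \left(-14 + A\right) = \left(-14 + A\right) \left(8 + z\right)$)
$X = 5$ ($X = 5 \cdot 1 + 0 = 5 + 0 = 5$)
$Y{\left(6,-10 \right)} \left(126 + X\right) = \left(-112 - 84 + 8 \left(-10\right) - 60\right) \left(126 + 5\right) = \left(-112 - 84 - 80 - 60\right) 131 = \left(-336\right) 131 = -44016$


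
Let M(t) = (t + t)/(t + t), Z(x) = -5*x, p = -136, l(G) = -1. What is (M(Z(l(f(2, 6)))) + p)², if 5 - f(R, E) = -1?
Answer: 18225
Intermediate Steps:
f(R, E) = 6 (f(R, E) = 5 - 1*(-1) = 5 + 1 = 6)
M(t) = 1 (M(t) = (2*t)/((2*t)) = (2*t)*(1/(2*t)) = 1)
(M(Z(l(f(2, 6)))) + p)² = (1 - 136)² = (-135)² = 18225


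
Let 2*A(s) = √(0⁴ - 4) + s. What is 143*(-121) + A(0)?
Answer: -17303 + I ≈ -17303.0 + 1.0*I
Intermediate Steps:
A(s) = I + s/2 (A(s) = (√(0⁴ - 4) + s)/2 = (√(0 - 4) + s)/2 = (√(-4) + s)/2 = (2*I + s)/2 = (s + 2*I)/2 = I + s/2)
143*(-121) + A(0) = 143*(-121) + (I + (½)*0) = -17303 + (I + 0) = -17303 + I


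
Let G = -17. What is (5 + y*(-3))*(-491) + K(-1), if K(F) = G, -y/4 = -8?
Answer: 44664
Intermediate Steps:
y = 32 (y = -4*(-8) = 32)
K(F) = -17
(5 + y*(-3))*(-491) + K(-1) = (5 + 32*(-3))*(-491) - 17 = (5 - 96)*(-491) - 17 = -91*(-491) - 17 = 44681 - 17 = 44664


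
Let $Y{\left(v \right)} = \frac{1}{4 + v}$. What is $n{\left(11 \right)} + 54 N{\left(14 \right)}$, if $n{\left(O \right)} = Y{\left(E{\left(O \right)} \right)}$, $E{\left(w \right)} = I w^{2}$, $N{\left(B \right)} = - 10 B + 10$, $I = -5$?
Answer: $- \frac{4219021}{601} \approx -7020.0$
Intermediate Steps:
$N{\left(B \right)} = 10 - 10 B$
$E{\left(w \right)} = - 5 w^{2}$
$n{\left(O \right)} = \frac{1}{4 - 5 O^{2}}$
$n{\left(11 \right)} + 54 N{\left(14 \right)} = - \frac{1}{-4 + 5 \cdot 11^{2}} + 54 \left(10 - 140\right) = - \frac{1}{-4 + 5 \cdot 121} + 54 \left(10 - 140\right) = - \frac{1}{-4 + 605} + 54 \left(-130\right) = - \frac{1}{601} - 7020 = - \frac{4219021}{601}$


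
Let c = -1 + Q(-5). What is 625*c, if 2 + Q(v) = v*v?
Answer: 13750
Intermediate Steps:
Q(v) = -2 + v² (Q(v) = -2 + v*v = -2 + v²)
c = 22 (c = -1 + (-2 + (-5)²) = -1 + (-2 + 25) = -1 + 23 = 22)
625*c = 625*22 = 13750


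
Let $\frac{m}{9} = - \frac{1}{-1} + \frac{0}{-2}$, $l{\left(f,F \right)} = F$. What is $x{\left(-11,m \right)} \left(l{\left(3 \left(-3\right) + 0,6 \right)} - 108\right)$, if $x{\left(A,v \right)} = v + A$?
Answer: $204$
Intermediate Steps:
$m = 9$ ($m = 9 \left(- \frac{1}{-1} + \frac{0}{-2}\right) = 9 \left(\left(-1\right) \left(-1\right) + 0 \left(- \frac{1}{2}\right)\right) = 9 \left(1 + 0\right) = 9 \cdot 1 = 9$)
$x{\left(A,v \right)} = A + v$
$x{\left(-11,m \right)} \left(l{\left(3 \left(-3\right) + 0,6 \right)} - 108\right) = \left(-11 + 9\right) \left(6 - 108\right) = \left(-2\right) \left(-102\right) = 204$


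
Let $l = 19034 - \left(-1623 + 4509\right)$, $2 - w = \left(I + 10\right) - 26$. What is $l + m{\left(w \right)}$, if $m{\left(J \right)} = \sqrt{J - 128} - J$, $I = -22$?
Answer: $16108 + 2 i \sqrt{22} \approx 16108.0 + 9.3808 i$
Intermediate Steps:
$w = 40$ ($w = 2 - \left(\left(-22 + 10\right) - 26\right) = 2 - \left(-12 - 26\right) = 2 - -38 = 2 + 38 = 40$)
$l = 16148$ ($l = 19034 - 2886 = 16148$)
$m{\left(J \right)} = \sqrt{-128 + J} - J$
$l + m{\left(w \right)} = 16148 + \left(\sqrt{-128 + 40} - 40\right) = 16148 - \left(40 - \sqrt{-88}\right) = 16148 - \left(40 - 2 i \sqrt{22}\right) = 16108 + 2 i \sqrt{22}$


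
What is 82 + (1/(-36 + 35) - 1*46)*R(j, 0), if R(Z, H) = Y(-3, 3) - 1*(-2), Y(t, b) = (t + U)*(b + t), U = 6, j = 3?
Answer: -12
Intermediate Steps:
Y(t, b) = (6 + t)*(b + t) (Y(t, b) = (t + 6)*(b + t) = (6 + t)*(b + t))
R(Z, H) = 2 (R(Z, H) = ((-3)² + 6*3 + 6*(-3) + 3*(-3)) - 1*(-2) = (9 + 18 - 18 - 9) + 2 = 0 + 2 = 2)
82 + (1/(-36 + 35) - 1*46)*R(j, 0) = 82 + (1/(-36 + 35) - 1*46)*2 = 82 + (1/(-1) - 46)*2 = 82 + (-1 - 46)*2 = 82 - 47*2 = 82 - 94 = -12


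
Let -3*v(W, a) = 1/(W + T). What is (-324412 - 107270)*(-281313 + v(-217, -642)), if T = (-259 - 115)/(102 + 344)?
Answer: 2949601699336493/24289 ≈ 1.2144e+11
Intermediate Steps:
T = -187/223 (T = -374/446 = -374*1/446 = -187/223 ≈ -0.83856)
v(W, a) = -1/(3*(-187/223 + W)) (v(W, a) = -1/(3*(W - 187/223)) = -1/(3*(-187/223 + W)))
(-324412 - 107270)*(-281313 + v(-217, -642)) = (-324412 - 107270)*(-281313 - 223/(-561 + 669*(-217))) = -431682*(-281313 - 223/(-561 - 145173)) = -431682*(-281313 - 223/(-145734)) = -431682*(-281313 - 223*(-1/145734)) = -431682*(-281313 + 223/145734) = -431682*(-40996868519/145734) = 2949601699336493/24289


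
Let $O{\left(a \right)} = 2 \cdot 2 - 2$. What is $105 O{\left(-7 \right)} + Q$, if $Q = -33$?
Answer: $177$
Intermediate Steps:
$O{\left(a \right)} = 2$ ($O{\left(a \right)} = 4 - 2 = 2$)
$105 O{\left(-7 \right)} + Q = 105 \cdot 2 - 33 = 210 - 33 = 177$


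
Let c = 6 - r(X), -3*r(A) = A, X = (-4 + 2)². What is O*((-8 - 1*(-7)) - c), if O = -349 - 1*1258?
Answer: 40175/3 ≈ 13392.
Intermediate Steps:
X = 4 (X = (-2)² = 4)
r(A) = -A/3
O = -1607 (O = -349 - 1258 = -1607)
c = 22/3 (c = 6 - (-1)*4/3 = 6 - 1*(-4/3) = 6 + 4/3 = 22/3 ≈ 7.3333)
O*((-8 - 1*(-7)) - c) = -1607*((-8 - 1*(-7)) - 1*22/3) = -1607*((-8 + 7) - 22/3) = -1607*(-1 - 22/3) = -1607*(-25/3) = 40175/3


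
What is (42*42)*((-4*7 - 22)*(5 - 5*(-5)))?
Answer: -2646000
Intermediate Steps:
(42*42)*((-4*7 - 22)*(5 - 5*(-5))) = 1764*((-28 - 22)*(5 + 25)) = 1764*(-50*30) = 1764*(-1500) = -2646000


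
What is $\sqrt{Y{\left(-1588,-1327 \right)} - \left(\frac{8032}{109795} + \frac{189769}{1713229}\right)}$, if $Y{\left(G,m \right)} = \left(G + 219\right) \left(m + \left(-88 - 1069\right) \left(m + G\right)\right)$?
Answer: $\frac{i \sqrt{3332762270097653429691980615885}}{26871996865} \approx 67936.0 i$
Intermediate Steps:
$Y{\left(G,m \right)} = \left(219 + G\right) \left(- 1157 G - 1156 m\right)$ ($Y{\left(G,m \right)} = \left(219 + G\right) \left(m - 1157 \left(G + m\right)\right) = \left(219 + G\right) \left(m - \left(1157 G + 1157 m\right)\right) = \left(219 + G\right) \left(- 1157 G - 1156 m\right)$)
$\sqrt{Y{\left(-1588,-1327 \right)} - \left(\frac{8032}{109795} + \frac{189769}{1713229}\right)} = \sqrt{\left(\left(-253383\right) \left(-1588\right) - -335948628 - 1157 \left(-1588\right)^{2} - \left(-1835728\right) \left(-1327\right)\right) - \left(\frac{8032}{109795} + \frac{189769}{1713229}\right)} = \sqrt{\left(402372204 + 335948628 - 2917657808 - 2436011056\right) - \frac{4942334669}{26871996865}} = \sqrt{-4615348032 - \frac{4942334669}{26871996865}} = \sqrt{- \frac{124023617851730254349}{26871996865}} = \frac{i \sqrt{3332762270097653429691980615885}}{26871996865}$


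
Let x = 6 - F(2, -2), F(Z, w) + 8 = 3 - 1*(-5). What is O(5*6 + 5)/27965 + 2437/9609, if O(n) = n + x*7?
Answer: 9841514/38387955 ≈ 0.25637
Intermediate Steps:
F(Z, w) = 0 (F(Z, w) = -8 + (3 - 1*(-5)) = -8 + (3 + 5) = -8 + 8 = 0)
x = 6 (x = 6 - 1*0 = 6 + 0 = 6)
O(n) = 42 + n (O(n) = n + 6*7 = n + 42 = 42 + n)
O(5*6 + 5)/27965 + 2437/9609 = (42 + (5*6 + 5))/27965 + 2437/9609 = (42 + (30 + 5))*(1/27965) + 2437*(1/9609) = (42 + 35)*(1/27965) + 2437/9609 = 77*(1/27965) + 2437/9609 = 11/3995 + 2437/9609 = 9841514/38387955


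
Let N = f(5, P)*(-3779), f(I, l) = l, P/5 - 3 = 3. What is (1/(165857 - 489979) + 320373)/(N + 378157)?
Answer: 103839937505/85823292014 ≈ 1.2099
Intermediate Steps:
P = 30 (P = 15 + 5*3 = 15 + 15 = 30)
N = -113370 (N = 30*(-3779) = -113370)
(1/(165857 - 489979) + 320373)/(N + 378157) = (1/(165857 - 489979) + 320373)/(-113370 + 378157) = (1/(-324122) + 320373)/264787 = (-1/324122 + 320373)*(1/264787) = (103839937505/324122)*(1/264787) = 103839937505/85823292014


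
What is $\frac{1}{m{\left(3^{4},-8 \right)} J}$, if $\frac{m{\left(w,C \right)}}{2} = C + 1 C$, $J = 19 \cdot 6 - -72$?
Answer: $- \frac{1}{5952} \approx -0.00016801$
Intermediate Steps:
$J = 186$ ($J = 114 + 72 = 186$)
$m{\left(w,C \right)} = 4 C$ ($m{\left(w,C \right)} = 2 \left(C + 1 C\right) = 2 \left(C + C\right) = 2 \cdot 2 C = 4 C$)
$\frac{1}{m{\left(3^{4},-8 \right)} J} = \frac{1}{4 \left(-8\right) 186} = \frac{1}{\left(-32\right) 186} = \frac{1}{-5952} = - \frac{1}{5952}$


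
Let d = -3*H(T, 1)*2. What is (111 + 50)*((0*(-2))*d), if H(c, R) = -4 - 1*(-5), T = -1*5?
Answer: 0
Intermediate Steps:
T = -5
H(c, R) = 1 (H(c, R) = -4 + 5 = 1)
d = -6 (d = -3*1*2 = -3*2 = -6)
(111 + 50)*((0*(-2))*d) = (111 + 50)*((0*(-2))*(-6)) = 161*(0*(-6)) = 161*0 = 0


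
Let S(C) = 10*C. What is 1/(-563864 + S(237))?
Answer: -1/561494 ≈ -1.7810e-6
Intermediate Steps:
1/(-563864 + S(237)) = 1/(-563864 + 10*237) = 1/(-563864 + 2370) = 1/(-561494) = -1/561494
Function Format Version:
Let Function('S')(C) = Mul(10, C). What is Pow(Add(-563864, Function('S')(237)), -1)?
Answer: Rational(-1, 561494) ≈ -1.7810e-6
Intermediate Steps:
Pow(Add(-563864, Function('S')(237)), -1) = Pow(Add(-563864, Mul(10, 237)), -1) = Pow(Add(-563864, 2370), -1) = Pow(-561494, -1) = Rational(-1, 561494)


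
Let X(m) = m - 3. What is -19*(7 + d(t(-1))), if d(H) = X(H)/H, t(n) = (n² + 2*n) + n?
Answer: -361/2 ≈ -180.50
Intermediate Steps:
t(n) = n² + 3*n
X(m) = -3 + m
d(H) = (-3 + H)/H
-19*(7 + d(t(-1))) = -19*(7 + (-3 - (3 - 1))/((-(3 - 1)))) = -19*(7 + (-3 - 1*2)/((-1*2))) = -19*(7 + (-3 - 2)/(-2)) = -19*(7 - ½*(-5)) = -19*(7 + 5/2) = -19*19/2 = -361/2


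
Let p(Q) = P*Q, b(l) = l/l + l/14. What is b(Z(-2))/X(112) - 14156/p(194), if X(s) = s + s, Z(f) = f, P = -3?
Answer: 5550025/228144 ≈ 24.327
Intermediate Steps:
b(l) = 1 + l/14 (b(l) = 1 + l*(1/14) = 1 + l/14)
p(Q) = -3*Q
X(s) = 2*s
b(Z(-2))/X(112) - 14156/p(194) = (1 + (1/14)*(-2))/((2*112)) - 14156/((-3*194)) = (1 - 1/7)/224 - 14156/(-582) = (6/7)*(1/224) - 14156*(-1/582) = 3/784 + 7078/291 = 5550025/228144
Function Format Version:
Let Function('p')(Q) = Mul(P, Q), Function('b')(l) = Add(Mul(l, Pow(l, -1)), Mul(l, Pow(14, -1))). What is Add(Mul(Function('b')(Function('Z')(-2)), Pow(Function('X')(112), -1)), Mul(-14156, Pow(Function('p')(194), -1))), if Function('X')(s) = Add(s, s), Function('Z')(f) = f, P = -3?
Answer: Rational(5550025, 228144) ≈ 24.327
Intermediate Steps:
Function('b')(l) = Add(1, Mul(Rational(1, 14), l)) (Function('b')(l) = Add(1, Mul(l, Rational(1, 14))) = Add(1, Mul(Rational(1, 14), l)))
Function('p')(Q) = Mul(-3, Q)
Function('X')(s) = Mul(2, s)
Add(Mul(Function('b')(Function('Z')(-2)), Pow(Function('X')(112), -1)), Mul(-14156, Pow(Function('p')(194), -1))) = Add(Mul(Add(1, Mul(Rational(1, 14), -2)), Pow(Mul(2, 112), -1)), Mul(-14156, Pow(Mul(-3, 194), -1))) = Add(Mul(Add(1, Rational(-1, 7)), Pow(224, -1)), Mul(-14156, Pow(-582, -1))) = Add(Mul(Rational(6, 7), Rational(1, 224)), Mul(-14156, Rational(-1, 582))) = Add(Rational(3, 784), Rational(7078, 291)) = Rational(5550025, 228144)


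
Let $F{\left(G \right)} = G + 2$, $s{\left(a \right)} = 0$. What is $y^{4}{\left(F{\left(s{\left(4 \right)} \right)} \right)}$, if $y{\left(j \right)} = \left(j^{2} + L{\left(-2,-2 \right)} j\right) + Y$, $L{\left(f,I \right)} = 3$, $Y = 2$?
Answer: $20736$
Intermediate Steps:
$F{\left(G \right)} = 2 + G$
$y{\left(j \right)} = 2 + j^{2} + 3 j$ ($y{\left(j \right)} = \left(j^{2} + 3 j\right) + 2 = 2 + j^{2} + 3 j$)
$y^{4}{\left(F{\left(s{\left(4 \right)} \right)} \right)} = \left(2 + \left(2 + 0\right)^{2} + 3 \left(2 + 0\right)\right)^{4} = \left(2 + 2^{2} + 3 \cdot 2\right)^{4} = \left(2 + 4 + 6\right)^{4} = 12^{4} = 20736$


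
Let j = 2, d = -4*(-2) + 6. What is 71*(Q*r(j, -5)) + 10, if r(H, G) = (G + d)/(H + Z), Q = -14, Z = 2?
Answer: -4453/2 ≈ -2226.5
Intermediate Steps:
d = 14 (d = 8 + 6 = 14)
r(H, G) = (14 + G)/(2 + H) (r(H, G) = (G + 14)/(H + 2) = (14 + G)/(2 + H))
71*(Q*r(j, -5)) + 10 = 71*(-14*(14 - 5)/(2 + 2)) + 10 = 71*(-14*9/4) + 10 = 71*(-63/2) + 10 = -4473/2 + 10 = -4453/2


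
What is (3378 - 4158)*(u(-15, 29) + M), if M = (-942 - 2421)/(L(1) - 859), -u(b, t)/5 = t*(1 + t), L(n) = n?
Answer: 37289370/11 ≈ 3.3899e+6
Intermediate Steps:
u(b, t) = -5*t*(1 + t)
M = 1121/286 (M = (-942 - 2421)/(1 - 859) = -3363/(-858) = -3363*(-1/858) = 1121/286 ≈ 3.9196)
(3378 - 4158)*(u(-15, 29) + M) = (3378 - 4158)*(-5*29*(1 + 29) + 1121/286) = -780*(-5*29*30 + 1121/286) = -780*(-4350 + 1121/286) = -780*(-1242979/286) = 37289370/11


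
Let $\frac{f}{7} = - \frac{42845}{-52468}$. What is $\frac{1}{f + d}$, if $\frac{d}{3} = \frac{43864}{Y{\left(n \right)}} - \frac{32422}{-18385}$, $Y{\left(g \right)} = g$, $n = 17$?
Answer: $\frac{16398611060}{127117319020531} \approx 0.000129$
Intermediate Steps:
$d = \frac{2420972442}{312545}$ ($d = 3 \left(\frac{43864}{17} - \frac{32422}{-18385}\right) = 3 \left(43864 \cdot \frac{1}{17} - - \frac{32422}{18385}\right) = 3 \left(\frac{43864}{17} + \frac{32422}{18385}\right) = 3 \cdot \frac{806990814}{312545} = \frac{2420972442}{312545} \approx 7746.0$)
$f = \frac{299915}{52468}$ ($f = 7 \left(- \frac{42845}{-52468}\right) = 7 \left(\left(-42845\right) \left(- \frac{1}{52468}\right)\right) = 7 \cdot \frac{42845}{52468} = \frac{299915}{52468} \approx 5.7161$)
$\frac{1}{f + d} = \frac{1}{\frac{299915}{52468} + \frac{2420972442}{312545}} = \frac{1}{\frac{127117319020531}{16398611060}} = \frac{16398611060}{127117319020531}$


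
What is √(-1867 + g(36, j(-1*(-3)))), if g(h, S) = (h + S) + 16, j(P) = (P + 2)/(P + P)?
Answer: I*√65310/6 ≈ 42.593*I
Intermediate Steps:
j(P) = (2 + P)/(2*P) (j(P) = (2 + P)/((2*P)) = (2 + P)*(1/(2*P)) = (2 + P)/(2*P))
g(h, S) = 16 + S + h (g(h, S) = (S + h) + 16 = 16 + S + h)
√(-1867 + g(36, j(-1*(-3)))) = √(-1867 + (16 + (2 - 1*(-3))/(2*((-1*(-3)))) + 36)) = √(-1867 + (16 + (½)*(2 + 3)/3 + 36)) = √(-1867 + (16 + (½)*(⅓)*5 + 36)) = √(-1867 + (16 + ⅚ + 36)) = √(-1867 + 317/6) = √(-10885/6) = I*√65310/6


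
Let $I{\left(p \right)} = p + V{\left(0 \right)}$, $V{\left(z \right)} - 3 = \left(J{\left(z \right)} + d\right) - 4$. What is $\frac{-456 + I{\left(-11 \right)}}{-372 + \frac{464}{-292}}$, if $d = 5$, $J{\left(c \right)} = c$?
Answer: $\frac{33799}{27272} \approx 1.2393$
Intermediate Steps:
$V{\left(z \right)} = 4 + z$ ($V{\left(z \right)} = 3 + \left(\left(z + 5\right) - 4\right) = 3 + \left(\left(5 + z\right) - 4\right) = 3 + \left(1 + z\right) = 4 + z$)
$I{\left(p \right)} = 4 + p$ ($I{\left(p \right)} = p + \left(4 + 0\right) = p + 4 = 4 + p$)
$\frac{-456 + I{\left(-11 \right)}}{-372 + \frac{464}{-292}} = \frac{-456 + \left(4 - 11\right)}{-372 + \frac{464}{-292}} = \frac{-456 - 7}{-372 + 464 \left(- \frac{1}{292}\right)} = - \frac{463}{-372 - \frac{116}{73}} = - \frac{463}{- \frac{27272}{73}} = \left(-463\right) \left(- \frac{73}{27272}\right) = \frac{33799}{27272}$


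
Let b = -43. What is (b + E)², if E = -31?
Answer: 5476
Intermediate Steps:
(b + E)² = (-43 - 31)² = (-74)² = 5476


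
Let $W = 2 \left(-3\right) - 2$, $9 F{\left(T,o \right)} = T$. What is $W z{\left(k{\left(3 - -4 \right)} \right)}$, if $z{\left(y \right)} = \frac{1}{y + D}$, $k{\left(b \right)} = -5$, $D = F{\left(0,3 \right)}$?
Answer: $\frac{8}{5} \approx 1.6$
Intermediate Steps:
$F{\left(T,o \right)} = \frac{T}{9}$
$D = 0$ ($D = \frac{1}{9} \cdot 0 = 0$)
$z{\left(y \right)} = \frac{1}{y}$ ($z{\left(y \right)} = \frac{1}{y + 0} = \frac{1}{y}$)
$W = -8$ ($W = -6 - 2 = -8$)
$W z{\left(k{\left(3 - -4 \right)} \right)} = - \frac{8}{-5} = \left(-8\right) \left(- \frac{1}{5}\right) = \frac{8}{5}$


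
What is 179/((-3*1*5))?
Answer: -179/15 ≈ -11.933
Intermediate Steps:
179/((-3*1*5)) = 179/((-3*5)) = 179/(-15) = 179*(-1/15) = -179/15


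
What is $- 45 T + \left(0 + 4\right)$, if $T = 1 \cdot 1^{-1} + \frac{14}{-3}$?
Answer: $169$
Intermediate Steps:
$T = - \frac{11}{3}$ ($T = 1 \cdot 1 + 14 \left(- \frac{1}{3}\right) = 1 - \frac{14}{3} = - \frac{11}{3} \approx -3.6667$)
$- 45 T + \left(0 + 4\right) = \left(-45\right) \left(- \frac{11}{3}\right) + \left(0 + 4\right) = 165 + 4 = 169$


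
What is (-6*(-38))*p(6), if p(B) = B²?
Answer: 8208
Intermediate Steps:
(-6*(-38))*p(6) = -6*(-38)*6² = 228*36 = 8208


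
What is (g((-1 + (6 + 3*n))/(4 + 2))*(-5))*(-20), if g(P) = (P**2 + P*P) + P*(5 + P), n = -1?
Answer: 200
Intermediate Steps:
g(P) = 2*P**2 + P*(5 + P) (g(P) = (P**2 + P**2) + P*(5 + P) = 2*P**2 + P*(5 + P))
(g((-1 + (6 + 3*n))/(4 + 2))*(-5))*(-20) = ((((-1 + (6 + 3*(-1)))/(4 + 2))*(5 + 3*((-1 + (6 + 3*(-1)))/(4 + 2))))*(-5))*(-20) = ((((-1 + (6 - 3))/6)*(5 + 3*((-1 + (6 - 3))/6)))*(-5))*(-20) = ((((-1 + 3)*(1/6))*(5 + 3*((-1 + 3)*(1/6))))*(-5))*(-20) = (((2*(1/6))*(5 + 3*(2*(1/6))))*(-5))*(-20) = (((5 + 3*(1/3))/3)*(-5))*(-20) = (((5 + 1)/3)*(-5))*(-20) = (((1/3)*6)*(-5))*(-20) = (2*(-5))*(-20) = -10*(-20) = 200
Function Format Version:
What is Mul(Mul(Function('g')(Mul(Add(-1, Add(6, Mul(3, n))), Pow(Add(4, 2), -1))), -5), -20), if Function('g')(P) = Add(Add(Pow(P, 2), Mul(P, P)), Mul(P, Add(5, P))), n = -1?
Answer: 200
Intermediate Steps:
Function('g')(P) = Add(Mul(2, Pow(P, 2)), Mul(P, Add(5, P))) (Function('g')(P) = Add(Add(Pow(P, 2), Pow(P, 2)), Mul(P, Add(5, P))) = Add(Mul(2, Pow(P, 2)), Mul(P, Add(5, P))))
Mul(Mul(Function('g')(Mul(Add(-1, Add(6, Mul(3, n))), Pow(Add(4, 2), -1))), -5), -20) = Mul(Mul(Mul(Mul(Add(-1, Add(6, Mul(3, -1))), Pow(Add(4, 2), -1)), Add(5, Mul(3, Mul(Add(-1, Add(6, Mul(3, -1))), Pow(Add(4, 2), -1))))), -5), -20) = Mul(Mul(Mul(Mul(Add(-1, Add(6, -3)), Pow(6, -1)), Add(5, Mul(3, Mul(Add(-1, Add(6, -3)), Pow(6, -1))))), -5), -20) = Mul(Mul(Mul(Mul(Add(-1, 3), Rational(1, 6)), Add(5, Mul(3, Mul(Add(-1, 3), Rational(1, 6))))), -5), -20) = Mul(Mul(Mul(Mul(2, Rational(1, 6)), Add(5, Mul(3, Mul(2, Rational(1, 6))))), -5), -20) = Mul(Mul(Mul(Rational(1, 3), Add(5, Mul(3, Rational(1, 3)))), -5), -20) = Mul(Mul(Mul(Rational(1, 3), Add(5, 1)), -5), -20) = Mul(Mul(Mul(Rational(1, 3), 6), -5), -20) = Mul(Mul(2, -5), -20) = Mul(-10, -20) = 200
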